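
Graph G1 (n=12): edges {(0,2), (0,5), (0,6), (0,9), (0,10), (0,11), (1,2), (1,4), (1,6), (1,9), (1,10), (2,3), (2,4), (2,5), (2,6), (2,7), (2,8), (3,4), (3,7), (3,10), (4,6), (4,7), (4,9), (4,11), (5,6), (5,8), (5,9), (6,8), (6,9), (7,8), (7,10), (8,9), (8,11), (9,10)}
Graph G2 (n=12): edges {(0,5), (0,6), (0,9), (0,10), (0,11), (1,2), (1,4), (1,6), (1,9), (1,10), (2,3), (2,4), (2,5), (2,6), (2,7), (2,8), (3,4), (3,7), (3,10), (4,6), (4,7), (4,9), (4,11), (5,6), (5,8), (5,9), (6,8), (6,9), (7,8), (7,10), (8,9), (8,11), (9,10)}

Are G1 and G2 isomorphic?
No, not isomorphic

The graphs are NOT isomorphic.

Counting edges: G1 has 34 edge(s); G2 has 33 edge(s).
Edge count is an isomorphism invariant (a bijection on vertices induces a bijection on edges), so differing edge counts rule out isomorphism.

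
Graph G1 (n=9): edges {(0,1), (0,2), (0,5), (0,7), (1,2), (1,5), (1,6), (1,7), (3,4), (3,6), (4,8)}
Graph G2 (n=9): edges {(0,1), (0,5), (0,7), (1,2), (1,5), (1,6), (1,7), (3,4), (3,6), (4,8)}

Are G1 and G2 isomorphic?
No, not isomorphic

The graphs are NOT isomorphic.

Counting edges: G1 has 11 edge(s); G2 has 10 edge(s).
Edge count is an isomorphism invariant (a bijection on vertices induces a bijection on edges), so differing edge counts rule out isomorphism.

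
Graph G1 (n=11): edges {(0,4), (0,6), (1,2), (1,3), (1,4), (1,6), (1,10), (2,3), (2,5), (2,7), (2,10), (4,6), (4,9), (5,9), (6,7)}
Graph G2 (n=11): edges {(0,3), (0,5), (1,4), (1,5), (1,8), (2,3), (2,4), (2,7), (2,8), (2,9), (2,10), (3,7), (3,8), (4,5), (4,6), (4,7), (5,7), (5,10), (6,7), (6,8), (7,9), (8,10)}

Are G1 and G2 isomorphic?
No, not isomorphic

The graphs are NOT isomorphic.

Counting triangles (3-cliques): G1 has 4, G2 has 8.
Triangle count is an isomorphism invariant, so differing triangle counts rule out isomorphism.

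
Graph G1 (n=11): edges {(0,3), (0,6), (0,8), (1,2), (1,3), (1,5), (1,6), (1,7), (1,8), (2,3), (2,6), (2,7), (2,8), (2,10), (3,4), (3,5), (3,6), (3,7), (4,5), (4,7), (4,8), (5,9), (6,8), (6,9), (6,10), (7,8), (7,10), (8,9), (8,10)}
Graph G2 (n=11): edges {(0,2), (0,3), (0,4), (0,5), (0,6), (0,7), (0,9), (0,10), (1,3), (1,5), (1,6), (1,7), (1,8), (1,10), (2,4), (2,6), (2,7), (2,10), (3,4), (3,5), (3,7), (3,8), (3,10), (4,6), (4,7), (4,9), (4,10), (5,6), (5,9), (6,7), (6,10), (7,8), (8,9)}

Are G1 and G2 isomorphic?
No, not isomorphic

The graphs are NOT isomorphic.

Degrees in G1: deg(0)=3, deg(1)=6, deg(2)=6, deg(3)=7, deg(4)=4, deg(5)=4, deg(6)=7, deg(7)=6, deg(8)=8, deg(9)=3, deg(10)=4.
Sorted degree sequence of G1: [8, 7, 7, 6, 6, 6, 4, 4, 4, 3, 3].
Degrees in G2: deg(0)=8, deg(1)=6, deg(2)=5, deg(3)=7, deg(4)=7, deg(5)=5, deg(6)=7, deg(7)=7, deg(8)=4, deg(9)=4, deg(10)=6.
Sorted degree sequence of G2: [8, 7, 7, 7, 7, 6, 6, 5, 5, 4, 4].
The (sorted) degree sequence is an isomorphism invariant, so since G1 and G2 have different degree sequences they cannot be isomorphic.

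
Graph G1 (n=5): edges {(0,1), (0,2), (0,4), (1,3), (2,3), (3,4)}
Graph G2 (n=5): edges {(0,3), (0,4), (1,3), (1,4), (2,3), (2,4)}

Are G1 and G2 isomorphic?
Yes, isomorphic

The graphs are isomorphic.
One valid mapping φ: V(G1) → V(G2): 0→4, 1→2, 2→0, 3→3, 4→1

Verify φ preserves adjacency — for each edge of G1, its image is an edge of G2:
  (0,1) → (φ(0),φ(1)) = (2,4) ∈ E(G2) ✓
  (0,2) → (φ(0),φ(2)) = (0,4) ∈ E(G2) ✓
  (0,4) → (φ(0),φ(4)) = (1,4) ∈ E(G2) ✓
  (1,3) → (φ(1),φ(3)) = (2,3) ∈ E(G2) ✓
  (2,3) → (φ(2),φ(3)) = (0,3) ∈ E(G2) ✓
  (3,4) → (φ(3),φ(4)) = (1,3) ∈ E(G2) ✓
All 6 edges of G1 map to edges of G2, and |E(G1)| = |E(G2)| = 6, so φ is a bijection on edges as well as vertices. Hence G1 ≅ G2.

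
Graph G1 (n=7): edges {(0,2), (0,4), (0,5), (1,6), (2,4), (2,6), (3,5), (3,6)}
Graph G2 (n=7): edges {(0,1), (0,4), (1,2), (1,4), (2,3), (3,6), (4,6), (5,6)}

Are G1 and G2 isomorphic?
Yes, isomorphic

The graphs are isomorphic.
One valid mapping φ: V(G1) → V(G2): 0→1, 1→5, 2→4, 3→3, 4→0, 5→2, 6→6

Verify φ preserves adjacency — for each edge of G1, its image is an edge of G2:
  (0,2) → (φ(0),φ(2)) = (1,4) ∈ E(G2) ✓
  (0,4) → (φ(0),φ(4)) = (0,1) ∈ E(G2) ✓
  (0,5) → (φ(0),φ(5)) = (1,2) ∈ E(G2) ✓
  (1,6) → (φ(1),φ(6)) = (5,6) ∈ E(G2) ✓
  (2,4) → (φ(2),φ(4)) = (0,4) ∈ E(G2) ✓
  (2,6) → (φ(2),φ(6)) = (4,6) ∈ E(G2) ✓
  (3,5) → (φ(3),φ(5)) = (2,3) ∈ E(G2) ✓
  (3,6) → (φ(3),φ(6)) = (3,6) ∈ E(G2) ✓
All 8 edges of G1 map to edges of G2, and |E(G1)| = |E(G2)| = 8, so φ is a bijection on edges as well as vertices. Hence G1 ≅ G2.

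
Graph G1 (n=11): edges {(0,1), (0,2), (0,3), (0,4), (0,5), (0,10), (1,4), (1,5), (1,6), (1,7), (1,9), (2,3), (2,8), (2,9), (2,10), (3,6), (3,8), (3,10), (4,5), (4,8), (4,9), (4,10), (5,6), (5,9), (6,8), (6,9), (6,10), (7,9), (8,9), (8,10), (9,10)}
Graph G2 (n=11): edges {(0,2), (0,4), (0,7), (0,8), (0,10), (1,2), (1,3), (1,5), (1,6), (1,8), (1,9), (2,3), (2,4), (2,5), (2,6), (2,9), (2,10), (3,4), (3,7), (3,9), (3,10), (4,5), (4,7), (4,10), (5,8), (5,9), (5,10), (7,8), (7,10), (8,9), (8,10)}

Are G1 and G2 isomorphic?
Yes, isomorphic

The graphs are isomorphic.
One valid mapping φ: V(G1) → V(G2): 0→8, 1→1, 2→0, 3→7, 4→5, 5→9, 6→3, 7→6, 8→4, 9→2, 10→10

Verify φ preserves adjacency — for each edge of G1, its image is an edge of G2:
  (0,1) → (φ(0),φ(1)) = (1,8) ∈ E(G2) ✓
  (0,2) → (φ(0),φ(2)) = (0,8) ∈ E(G2) ✓
  (0,3) → (φ(0),φ(3)) = (7,8) ∈ E(G2) ✓
  (0,4) → (φ(0),φ(4)) = (5,8) ∈ E(G2) ✓
  (0,5) → (φ(0),φ(5)) = (8,9) ∈ E(G2) ✓
  (0,10) → (φ(0),φ(10)) = (8,10) ∈ E(G2) ✓
  (1,4) → (φ(1),φ(4)) = (1,5) ∈ E(G2) ✓
  (1,5) → (φ(1),φ(5)) = (1,9) ∈ E(G2) ✓
  (1,6) → (φ(1),φ(6)) = (1,3) ∈ E(G2) ✓
  (1,7) → (φ(1),φ(7)) = (1,6) ∈ E(G2) ✓
  (1,9) → (φ(1),φ(9)) = (1,2) ∈ E(G2) ✓
  (2,3) → (φ(2),φ(3)) = (0,7) ∈ E(G2) ✓
  (2,8) → (φ(2),φ(8)) = (0,4) ∈ E(G2) ✓
  (2,9) → (φ(2),φ(9)) = (0,2) ∈ E(G2) ✓
  (2,10) → (φ(2),φ(10)) = (0,10) ∈ E(G2) ✓
  (3,6) → (φ(3),φ(6)) = (3,7) ∈ E(G2) ✓
  (3,8) → (φ(3),φ(8)) = (4,7) ∈ E(G2) ✓
  (3,10) → (φ(3),φ(10)) = (7,10) ∈ E(G2) ✓
  (4,5) → (φ(4),φ(5)) = (5,9) ∈ E(G2) ✓
  (4,8) → (φ(4),φ(8)) = (4,5) ∈ E(G2) ✓
  (4,9) → (φ(4),φ(9)) = (2,5) ∈ E(G2) ✓
  (4,10) → (φ(4),φ(10)) = (5,10) ∈ E(G2) ✓
  (5,6) → (φ(5),φ(6)) = (3,9) ∈ E(G2) ✓
  (5,9) → (φ(5),φ(9)) = (2,9) ∈ E(G2) ✓
  (6,8) → (φ(6),φ(8)) = (3,4) ∈ E(G2) ✓
  (6,9) → (φ(6),φ(9)) = (2,3) ∈ E(G2) ✓
  (6,10) → (φ(6),φ(10)) = (3,10) ∈ E(G2) ✓
  (7,9) → (φ(7),φ(9)) = (2,6) ∈ E(G2) ✓
  (8,9) → (φ(8),φ(9)) = (2,4) ∈ E(G2) ✓
  (8,10) → (φ(8),φ(10)) = (4,10) ∈ E(G2) ✓
  (9,10) → (φ(9),φ(10)) = (2,10) ∈ E(G2) ✓
All 31 edges of G1 map to edges of G2, and |E(G1)| = |E(G2)| = 31, so φ is a bijection on edges as well as vertices. Hence G1 ≅ G2.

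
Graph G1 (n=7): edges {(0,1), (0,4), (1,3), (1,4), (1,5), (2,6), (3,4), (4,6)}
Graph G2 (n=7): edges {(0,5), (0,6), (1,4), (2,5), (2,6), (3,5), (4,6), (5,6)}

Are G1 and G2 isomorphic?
Yes, isomorphic

The graphs are isomorphic.
One valid mapping φ: V(G1) → V(G2): 0→0, 1→5, 2→1, 3→2, 4→6, 5→3, 6→4

Verify φ preserves adjacency — for each edge of G1, its image is an edge of G2:
  (0,1) → (φ(0),φ(1)) = (0,5) ∈ E(G2) ✓
  (0,4) → (φ(0),φ(4)) = (0,6) ∈ E(G2) ✓
  (1,3) → (φ(1),φ(3)) = (2,5) ∈ E(G2) ✓
  (1,4) → (φ(1),φ(4)) = (5,6) ∈ E(G2) ✓
  (1,5) → (φ(1),φ(5)) = (3,5) ∈ E(G2) ✓
  (2,6) → (φ(2),φ(6)) = (1,4) ∈ E(G2) ✓
  (3,4) → (φ(3),φ(4)) = (2,6) ∈ E(G2) ✓
  (4,6) → (φ(4),φ(6)) = (4,6) ∈ E(G2) ✓
All 8 edges of G1 map to edges of G2, and |E(G1)| = |E(G2)| = 8, so φ is a bijection on edges as well as vertices. Hence G1 ≅ G2.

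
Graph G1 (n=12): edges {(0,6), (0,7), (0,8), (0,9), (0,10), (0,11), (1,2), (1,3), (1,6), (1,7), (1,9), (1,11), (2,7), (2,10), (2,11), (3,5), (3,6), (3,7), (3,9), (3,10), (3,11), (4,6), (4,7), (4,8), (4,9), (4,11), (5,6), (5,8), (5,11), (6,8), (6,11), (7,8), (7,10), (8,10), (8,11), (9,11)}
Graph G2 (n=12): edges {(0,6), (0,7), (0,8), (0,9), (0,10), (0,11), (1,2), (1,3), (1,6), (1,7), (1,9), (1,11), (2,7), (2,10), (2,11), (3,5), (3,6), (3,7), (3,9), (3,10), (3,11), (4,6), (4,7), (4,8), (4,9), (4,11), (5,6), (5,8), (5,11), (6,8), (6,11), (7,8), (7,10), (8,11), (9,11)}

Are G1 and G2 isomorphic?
No, not isomorphic

The graphs are NOT isomorphic.

Counting edges: G1 has 36 edge(s); G2 has 35 edge(s).
Edge count is an isomorphism invariant (a bijection on vertices induces a bijection on edges), so differing edge counts rule out isomorphism.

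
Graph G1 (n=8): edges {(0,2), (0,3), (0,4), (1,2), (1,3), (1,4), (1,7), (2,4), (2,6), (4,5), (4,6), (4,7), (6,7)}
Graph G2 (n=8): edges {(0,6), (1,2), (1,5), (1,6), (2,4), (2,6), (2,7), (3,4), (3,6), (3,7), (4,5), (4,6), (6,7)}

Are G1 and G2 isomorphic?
Yes, isomorphic

The graphs are isomorphic.
One valid mapping φ: V(G1) → V(G2): 0→1, 1→4, 2→2, 3→5, 4→6, 5→0, 6→7, 7→3

Verify φ preserves adjacency — for each edge of G1, its image is an edge of G2:
  (0,2) → (φ(0),φ(2)) = (1,2) ∈ E(G2) ✓
  (0,3) → (φ(0),φ(3)) = (1,5) ∈ E(G2) ✓
  (0,4) → (φ(0),φ(4)) = (1,6) ∈ E(G2) ✓
  (1,2) → (φ(1),φ(2)) = (2,4) ∈ E(G2) ✓
  (1,3) → (φ(1),φ(3)) = (4,5) ∈ E(G2) ✓
  (1,4) → (φ(1),φ(4)) = (4,6) ∈ E(G2) ✓
  (1,7) → (φ(1),φ(7)) = (3,4) ∈ E(G2) ✓
  (2,4) → (φ(2),φ(4)) = (2,6) ∈ E(G2) ✓
  (2,6) → (φ(2),φ(6)) = (2,7) ∈ E(G2) ✓
  (4,5) → (φ(4),φ(5)) = (0,6) ∈ E(G2) ✓
  (4,6) → (φ(4),φ(6)) = (6,7) ∈ E(G2) ✓
  (4,7) → (φ(4),φ(7)) = (3,6) ∈ E(G2) ✓
  (6,7) → (φ(6),φ(7)) = (3,7) ∈ E(G2) ✓
All 13 edges of G1 map to edges of G2, and |E(G1)| = |E(G2)| = 13, so φ is a bijection on edges as well as vertices. Hence G1 ≅ G2.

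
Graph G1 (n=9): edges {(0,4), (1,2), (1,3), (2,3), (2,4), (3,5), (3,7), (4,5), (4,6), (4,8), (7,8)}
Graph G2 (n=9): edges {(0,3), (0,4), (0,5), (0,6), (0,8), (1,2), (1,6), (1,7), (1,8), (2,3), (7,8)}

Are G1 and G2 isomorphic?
Yes, isomorphic

The graphs are isomorphic.
One valid mapping φ: V(G1) → V(G2): 0→4, 1→7, 2→8, 3→1, 4→0, 5→6, 6→5, 7→2, 8→3

Verify φ preserves adjacency — for each edge of G1, its image is an edge of G2:
  (0,4) → (φ(0),φ(4)) = (0,4) ∈ E(G2) ✓
  (1,2) → (φ(1),φ(2)) = (7,8) ∈ E(G2) ✓
  (1,3) → (φ(1),φ(3)) = (1,7) ∈ E(G2) ✓
  (2,3) → (φ(2),φ(3)) = (1,8) ∈ E(G2) ✓
  (2,4) → (φ(2),φ(4)) = (0,8) ∈ E(G2) ✓
  (3,5) → (φ(3),φ(5)) = (1,6) ∈ E(G2) ✓
  (3,7) → (φ(3),φ(7)) = (1,2) ∈ E(G2) ✓
  (4,5) → (φ(4),φ(5)) = (0,6) ∈ E(G2) ✓
  (4,6) → (φ(4),φ(6)) = (0,5) ∈ E(G2) ✓
  (4,8) → (φ(4),φ(8)) = (0,3) ∈ E(G2) ✓
  (7,8) → (φ(7),φ(8)) = (2,3) ∈ E(G2) ✓
All 11 edges of G1 map to edges of G2, and |E(G1)| = |E(G2)| = 11, so φ is a bijection on edges as well as vertices. Hence G1 ≅ G2.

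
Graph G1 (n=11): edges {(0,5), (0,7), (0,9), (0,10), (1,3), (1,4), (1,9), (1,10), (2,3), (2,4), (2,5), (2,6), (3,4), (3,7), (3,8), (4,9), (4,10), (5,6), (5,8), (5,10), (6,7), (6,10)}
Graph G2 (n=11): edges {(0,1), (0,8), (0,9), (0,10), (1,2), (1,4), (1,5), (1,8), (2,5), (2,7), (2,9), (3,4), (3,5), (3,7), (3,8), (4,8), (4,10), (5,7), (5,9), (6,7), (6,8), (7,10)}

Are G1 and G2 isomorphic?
Yes, isomorphic

The graphs are isomorphic.
One valid mapping φ: V(G1) → V(G2): 0→0, 1→2, 2→3, 3→7, 4→5, 5→8, 6→4, 7→10, 8→6, 9→9, 10→1

Verify φ preserves adjacency — for each edge of G1, its image is an edge of G2:
  (0,5) → (φ(0),φ(5)) = (0,8) ∈ E(G2) ✓
  (0,7) → (φ(0),φ(7)) = (0,10) ∈ E(G2) ✓
  (0,9) → (φ(0),φ(9)) = (0,9) ∈ E(G2) ✓
  (0,10) → (φ(0),φ(10)) = (0,1) ∈ E(G2) ✓
  (1,3) → (φ(1),φ(3)) = (2,7) ∈ E(G2) ✓
  (1,4) → (φ(1),φ(4)) = (2,5) ∈ E(G2) ✓
  (1,9) → (φ(1),φ(9)) = (2,9) ∈ E(G2) ✓
  (1,10) → (φ(1),φ(10)) = (1,2) ∈ E(G2) ✓
  (2,3) → (φ(2),φ(3)) = (3,7) ∈ E(G2) ✓
  (2,4) → (φ(2),φ(4)) = (3,5) ∈ E(G2) ✓
  (2,5) → (φ(2),φ(5)) = (3,8) ∈ E(G2) ✓
  (2,6) → (φ(2),φ(6)) = (3,4) ∈ E(G2) ✓
  (3,4) → (φ(3),φ(4)) = (5,7) ∈ E(G2) ✓
  (3,7) → (φ(3),φ(7)) = (7,10) ∈ E(G2) ✓
  (3,8) → (φ(3),φ(8)) = (6,7) ∈ E(G2) ✓
  (4,9) → (φ(4),φ(9)) = (5,9) ∈ E(G2) ✓
  (4,10) → (φ(4),φ(10)) = (1,5) ∈ E(G2) ✓
  (5,6) → (φ(5),φ(6)) = (4,8) ∈ E(G2) ✓
  (5,8) → (φ(5),φ(8)) = (6,8) ∈ E(G2) ✓
  (5,10) → (φ(5),φ(10)) = (1,8) ∈ E(G2) ✓
  (6,7) → (φ(6),φ(7)) = (4,10) ∈ E(G2) ✓
  (6,10) → (φ(6),φ(10)) = (1,4) ∈ E(G2) ✓
All 22 edges of G1 map to edges of G2, and |E(G1)| = |E(G2)| = 22, so φ is a bijection on edges as well as vertices. Hence G1 ≅ G2.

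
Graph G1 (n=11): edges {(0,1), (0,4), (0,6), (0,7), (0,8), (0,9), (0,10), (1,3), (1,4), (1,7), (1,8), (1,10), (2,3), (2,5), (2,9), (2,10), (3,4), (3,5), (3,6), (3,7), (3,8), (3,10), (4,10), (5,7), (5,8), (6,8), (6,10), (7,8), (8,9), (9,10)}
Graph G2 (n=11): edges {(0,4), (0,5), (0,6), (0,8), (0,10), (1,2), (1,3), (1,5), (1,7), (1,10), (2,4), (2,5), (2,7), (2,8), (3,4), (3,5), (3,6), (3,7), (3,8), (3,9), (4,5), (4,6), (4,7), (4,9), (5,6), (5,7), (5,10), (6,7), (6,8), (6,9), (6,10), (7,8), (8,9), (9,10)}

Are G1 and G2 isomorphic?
No, not isomorphic

The graphs are NOT isomorphic.

Degrees in G1: deg(0)=7, deg(1)=6, deg(2)=4, deg(3)=8, deg(4)=4, deg(5)=4, deg(6)=4, deg(7)=5, deg(8)=7, deg(9)=4, deg(10)=7.
Sorted degree sequence of G1: [8, 7, 7, 7, 6, 5, 4, 4, 4, 4, 4].
Degrees in G2: deg(0)=5, deg(1)=5, deg(2)=5, deg(3)=7, deg(4)=7, deg(5)=8, deg(6)=8, deg(7)=7, deg(8)=6, deg(9)=5, deg(10)=5.
Sorted degree sequence of G2: [8, 8, 7, 7, 7, 6, 5, 5, 5, 5, 5].
The (sorted) degree sequence is an isomorphism invariant, so since G1 and G2 have different degree sequences they cannot be isomorphic.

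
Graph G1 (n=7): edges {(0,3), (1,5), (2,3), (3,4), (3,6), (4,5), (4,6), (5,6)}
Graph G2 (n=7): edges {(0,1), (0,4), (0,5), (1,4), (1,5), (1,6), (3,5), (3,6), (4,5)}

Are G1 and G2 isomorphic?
No, not isomorphic

The graphs are NOT isomorphic.

Connected components of G1: 1 component(s) with vertex sets [[0, 1, 2, 3, 4, 5, 6]], sizes [7].
Connected components of G2: 2 component(s) with vertex sets [[2], [0, 1, 3, 4, 5, 6]], sizes [1, 6].
The number of connected components (and the multiset of component sizes) is an isomorphism invariant — an isomorphism maps each component of G1 bijectively onto a component of G2. Since G1 has 1 component(s) and G2 has 2, they cannot be isomorphic.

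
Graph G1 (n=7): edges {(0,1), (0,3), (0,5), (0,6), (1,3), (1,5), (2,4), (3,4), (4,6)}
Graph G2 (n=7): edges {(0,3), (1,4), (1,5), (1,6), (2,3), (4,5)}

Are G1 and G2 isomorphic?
No, not isomorphic

The graphs are NOT isomorphic.

Counting triangles (3-cliques): G1 has 2, G2 has 1.
Triangle count is an isomorphism invariant, so differing triangle counts rule out isomorphism.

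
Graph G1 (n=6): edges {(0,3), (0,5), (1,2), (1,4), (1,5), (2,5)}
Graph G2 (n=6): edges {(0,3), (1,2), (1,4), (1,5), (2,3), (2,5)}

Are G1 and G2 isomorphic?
Yes, isomorphic

The graphs are isomorphic.
One valid mapping φ: V(G1) → V(G2): 0→3, 1→1, 2→5, 3→0, 4→4, 5→2

Verify φ preserves adjacency — for each edge of G1, its image is an edge of G2:
  (0,3) → (φ(0),φ(3)) = (0,3) ∈ E(G2) ✓
  (0,5) → (φ(0),φ(5)) = (2,3) ∈ E(G2) ✓
  (1,2) → (φ(1),φ(2)) = (1,5) ∈ E(G2) ✓
  (1,4) → (φ(1),φ(4)) = (1,4) ∈ E(G2) ✓
  (1,5) → (φ(1),φ(5)) = (1,2) ∈ E(G2) ✓
  (2,5) → (φ(2),φ(5)) = (2,5) ∈ E(G2) ✓
All 6 edges of G1 map to edges of G2, and |E(G1)| = |E(G2)| = 6, so φ is a bijection on edges as well as vertices. Hence G1 ≅ G2.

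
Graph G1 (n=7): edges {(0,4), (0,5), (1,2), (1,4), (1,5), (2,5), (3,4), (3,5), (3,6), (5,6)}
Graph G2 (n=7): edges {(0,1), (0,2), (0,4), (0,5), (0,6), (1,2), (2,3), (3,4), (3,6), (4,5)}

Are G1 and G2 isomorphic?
Yes, isomorphic

The graphs are isomorphic.
One valid mapping φ: V(G1) → V(G2): 0→6, 1→4, 2→5, 3→2, 4→3, 5→0, 6→1

Verify φ preserves adjacency — for each edge of G1, its image is an edge of G2:
  (0,4) → (φ(0),φ(4)) = (3,6) ∈ E(G2) ✓
  (0,5) → (φ(0),φ(5)) = (0,6) ∈ E(G2) ✓
  (1,2) → (φ(1),φ(2)) = (4,5) ∈ E(G2) ✓
  (1,4) → (φ(1),φ(4)) = (3,4) ∈ E(G2) ✓
  (1,5) → (φ(1),φ(5)) = (0,4) ∈ E(G2) ✓
  (2,5) → (φ(2),φ(5)) = (0,5) ∈ E(G2) ✓
  (3,4) → (φ(3),φ(4)) = (2,3) ∈ E(G2) ✓
  (3,5) → (φ(3),φ(5)) = (0,2) ∈ E(G2) ✓
  (3,6) → (φ(3),φ(6)) = (1,2) ∈ E(G2) ✓
  (5,6) → (φ(5),φ(6)) = (0,1) ∈ E(G2) ✓
All 10 edges of G1 map to edges of G2, and |E(G1)| = |E(G2)| = 10, so φ is a bijection on edges as well as vertices. Hence G1 ≅ G2.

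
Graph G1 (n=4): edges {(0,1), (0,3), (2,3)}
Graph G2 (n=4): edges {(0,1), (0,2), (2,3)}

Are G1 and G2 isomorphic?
Yes, isomorphic

The graphs are isomorphic.
One valid mapping φ: V(G1) → V(G2): 0→0, 1→1, 2→3, 3→2

Verify φ preserves adjacency — for each edge of G1, its image is an edge of G2:
  (0,1) → (φ(0),φ(1)) = (0,1) ∈ E(G2) ✓
  (0,3) → (φ(0),φ(3)) = (0,2) ∈ E(G2) ✓
  (2,3) → (φ(2),φ(3)) = (2,3) ∈ E(G2) ✓
All 3 edges of G1 map to edges of G2, and |E(G1)| = |E(G2)| = 3, so φ is a bijection on edges as well as vertices. Hence G1 ≅ G2.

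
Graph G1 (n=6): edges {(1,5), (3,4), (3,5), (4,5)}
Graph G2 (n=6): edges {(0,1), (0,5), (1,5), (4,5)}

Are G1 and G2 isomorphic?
Yes, isomorphic

The graphs are isomorphic.
One valid mapping φ: V(G1) → V(G2): 0→2, 1→4, 2→3, 3→0, 4→1, 5→5

Verify φ preserves adjacency — for each edge of G1, its image is an edge of G2:
  (1,5) → (φ(1),φ(5)) = (4,5) ∈ E(G2) ✓
  (3,4) → (φ(3),φ(4)) = (0,1) ∈ E(G2) ✓
  (3,5) → (φ(3),φ(5)) = (0,5) ∈ E(G2) ✓
  (4,5) → (φ(4),φ(5)) = (1,5) ∈ E(G2) ✓
All 4 edges of G1 map to edges of G2, and |E(G1)| = |E(G2)| = 4, so φ is a bijection on edges as well as vertices. Hence G1 ≅ G2.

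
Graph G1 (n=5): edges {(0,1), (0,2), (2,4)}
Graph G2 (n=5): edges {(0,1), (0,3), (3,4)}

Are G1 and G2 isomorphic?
Yes, isomorphic

The graphs are isomorphic.
One valid mapping φ: V(G1) → V(G2): 0→0, 1→1, 2→3, 3→2, 4→4

Verify φ preserves adjacency — for each edge of G1, its image is an edge of G2:
  (0,1) → (φ(0),φ(1)) = (0,1) ∈ E(G2) ✓
  (0,2) → (φ(0),φ(2)) = (0,3) ∈ E(G2) ✓
  (2,4) → (φ(2),φ(4)) = (3,4) ∈ E(G2) ✓
All 3 edges of G1 map to edges of G2, and |E(G1)| = |E(G2)| = 3, so φ is a bijection on edges as well as vertices. Hence G1 ≅ G2.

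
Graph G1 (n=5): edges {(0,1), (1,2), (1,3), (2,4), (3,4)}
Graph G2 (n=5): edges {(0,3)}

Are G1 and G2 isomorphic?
No, not isomorphic

The graphs are NOT isomorphic.

Connected components of G1: 1 component(s) with vertex sets [[0, 1, 2, 3, 4]], sizes [5].
Connected components of G2: 4 component(s) with vertex sets [[1], [2], [4], [0, 3]], sizes [1, 1, 1, 2].
The number of connected components (and the multiset of component sizes) is an isomorphism invariant — an isomorphism maps each component of G1 bijectively onto a component of G2. Since G1 has 1 component(s) and G2 has 4, they cannot be isomorphic.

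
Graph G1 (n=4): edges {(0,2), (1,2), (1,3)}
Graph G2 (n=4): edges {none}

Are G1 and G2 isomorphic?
No, not isomorphic

The graphs are NOT isomorphic.

Connected components of G1: 1 component(s) with vertex sets [[0, 1, 2, 3]], sizes [4].
Connected components of G2: 4 component(s) with vertex sets [[0], [1], [2], [3]], sizes [1, 1, 1, 1].
The number of connected components (and the multiset of component sizes) is an isomorphism invariant — an isomorphism maps each component of G1 bijectively onto a component of G2. Since G1 has 1 component(s) and G2 has 4, they cannot be isomorphic.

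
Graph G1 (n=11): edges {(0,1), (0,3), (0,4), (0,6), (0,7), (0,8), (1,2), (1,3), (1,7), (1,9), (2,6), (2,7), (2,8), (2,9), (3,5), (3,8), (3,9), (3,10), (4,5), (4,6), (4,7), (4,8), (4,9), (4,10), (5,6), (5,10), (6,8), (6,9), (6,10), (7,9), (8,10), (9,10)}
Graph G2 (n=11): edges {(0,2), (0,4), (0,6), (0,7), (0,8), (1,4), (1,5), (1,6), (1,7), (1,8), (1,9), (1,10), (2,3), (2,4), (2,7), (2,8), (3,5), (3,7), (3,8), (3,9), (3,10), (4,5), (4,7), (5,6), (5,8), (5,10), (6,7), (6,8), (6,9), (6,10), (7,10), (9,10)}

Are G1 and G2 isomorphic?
Yes, isomorphic

The graphs are isomorphic.
One valid mapping φ: V(G1) → V(G2): 0→8, 1→2, 2→4, 3→3, 4→6, 5→9, 6→1, 7→0, 8→5, 9→7, 10→10

Verify φ preserves adjacency — for each edge of G1, its image is an edge of G2:
  (0,1) → (φ(0),φ(1)) = (2,8) ∈ E(G2) ✓
  (0,3) → (φ(0),φ(3)) = (3,8) ∈ E(G2) ✓
  (0,4) → (φ(0),φ(4)) = (6,8) ∈ E(G2) ✓
  (0,6) → (φ(0),φ(6)) = (1,8) ∈ E(G2) ✓
  (0,7) → (φ(0),φ(7)) = (0,8) ∈ E(G2) ✓
  (0,8) → (φ(0),φ(8)) = (5,8) ∈ E(G2) ✓
  (1,2) → (φ(1),φ(2)) = (2,4) ∈ E(G2) ✓
  (1,3) → (φ(1),φ(3)) = (2,3) ∈ E(G2) ✓
  (1,7) → (φ(1),φ(7)) = (0,2) ∈ E(G2) ✓
  (1,9) → (φ(1),φ(9)) = (2,7) ∈ E(G2) ✓
  (2,6) → (φ(2),φ(6)) = (1,4) ∈ E(G2) ✓
  (2,7) → (φ(2),φ(7)) = (0,4) ∈ E(G2) ✓
  (2,8) → (φ(2),φ(8)) = (4,5) ∈ E(G2) ✓
  (2,9) → (φ(2),φ(9)) = (4,7) ∈ E(G2) ✓
  (3,5) → (φ(3),φ(5)) = (3,9) ∈ E(G2) ✓
  (3,8) → (φ(3),φ(8)) = (3,5) ∈ E(G2) ✓
  (3,9) → (φ(3),φ(9)) = (3,7) ∈ E(G2) ✓
  (3,10) → (φ(3),φ(10)) = (3,10) ∈ E(G2) ✓
  (4,5) → (φ(4),φ(5)) = (6,9) ∈ E(G2) ✓
  (4,6) → (φ(4),φ(6)) = (1,6) ∈ E(G2) ✓
  (4,7) → (φ(4),φ(7)) = (0,6) ∈ E(G2) ✓
  (4,8) → (φ(4),φ(8)) = (5,6) ∈ E(G2) ✓
  (4,9) → (φ(4),φ(9)) = (6,7) ∈ E(G2) ✓
  (4,10) → (φ(4),φ(10)) = (6,10) ∈ E(G2) ✓
  (5,6) → (φ(5),φ(6)) = (1,9) ∈ E(G2) ✓
  (5,10) → (φ(5),φ(10)) = (9,10) ∈ E(G2) ✓
  (6,8) → (φ(6),φ(8)) = (1,5) ∈ E(G2) ✓
  (6,9) → (φ(6),φ(9)) = (1,7) ∈ E(G2) ✓
  (6,10) → (φ(6),φ(10)) = (1,10) ∈ E(G2) ✓
  (7,9) → (φ(7),φ(9)) = (0,7) ∈ E(G2) ✓
  (8,10) → (φ(8),φ(10)) = (5,10) ∈ E(G2) ✓
  (9,10) → (φ(9),φ(10)) = (7,10) ∈ E(G2) ✓
All 32 edges of G1 map to edges of G2, and |E(G1)| = |E(G2)| = 32, so φ is a bijection on edges as well as vertices. Hence G1 ≅ G2.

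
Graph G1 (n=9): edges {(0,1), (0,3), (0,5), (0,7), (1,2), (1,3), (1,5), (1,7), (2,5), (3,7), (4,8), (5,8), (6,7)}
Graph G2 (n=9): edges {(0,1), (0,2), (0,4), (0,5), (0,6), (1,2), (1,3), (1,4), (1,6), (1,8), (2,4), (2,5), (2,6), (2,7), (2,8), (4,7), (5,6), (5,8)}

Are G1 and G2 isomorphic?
No, not isomorphic

The graphs are NOT isomorphic.

Counting triangles (3-cliques): G1 has 6, G2 has 13.
Triangle count is an isomorphism invariant, so differing triangle counts rule out isomorphism.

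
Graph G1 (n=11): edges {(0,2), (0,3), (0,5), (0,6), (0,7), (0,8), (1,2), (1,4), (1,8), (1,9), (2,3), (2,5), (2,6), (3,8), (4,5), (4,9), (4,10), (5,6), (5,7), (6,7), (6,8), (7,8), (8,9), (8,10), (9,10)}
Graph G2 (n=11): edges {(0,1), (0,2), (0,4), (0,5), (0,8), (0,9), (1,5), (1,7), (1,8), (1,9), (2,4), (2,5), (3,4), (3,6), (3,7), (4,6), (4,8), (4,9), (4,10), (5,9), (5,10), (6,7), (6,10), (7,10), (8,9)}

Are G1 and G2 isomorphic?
Yes, isomorphic

The graphs are isomorphic.
One valid mapping φ: V(G1) → V(G2): 0→0, 1→10, 2→5, 3→2, 4→7, 5→1, 6→9, 7→8, 8→4, 9→6, 10→3

Verify φ preserves adjacency — for each edge of G1, its image is an edge of G2:
  (0,2) → (φ(0),φ(2)) = (0,5) ∈ E(G2) ✓
  (0,3) → (φ(0),φ(3)) = (0,2) ∈ E(G2) ✓
  (0,5) → (φ(0),φ(5)) = (0,1) ∈ E(G2) ✓
  (0,6) → (φ(0),φ(6)) = (0,9) ∈ E(G2) ✓
  (0,7) → (φ(0),φ(7)) = (0,8) ∈ E(G2) ✓
  (0,8) → (φ(0),φ(8)) = (0,4) ∈ E(G2) ✓
  (1,2) → (φ(1),φ(2)) = (5,10) ∈ E(G2) ✓
  (1,4) → (φ(1),φ(4)) = (7,10) ∈ E(G2) ✓
  (1,8) → (φ(1),φ(8)) = (4,10) ∈ E(G2) ✓
  (1,9) → (φ(1),φ(9)) = (6,10) ∈ E(G2) ✓
  (2,3) → (φ(2),φ(3)) = (2,5) ∈ E(G2) ✓
  (2,5) → (φ(2),φ(5)) = (1,5) ∈ E(G2) ✓
  (2,6) → (φ(2),φ(6)) = (5,9) ∈ E(G2) ✓
  (3,8) → (φ(3),φ(8)) = (2,4) ∈ E(G2) ✓
  (4,5) → (φ(4),φ(5)) = (1,7) ∈ E(G2) ✓
  (4,9) → (φ(4),φ(9)) = (6,7) ∈ E(G2) ✓
  (4,10) → (φ(4),φ(10)) = (3,7) ∈ E(G2) ✓
  (5,6) → (φ(5),φ(6)) = (1,9) ∈ E(G2) ✓
  (5,7) → (φ(5),φ(7)) = (1,8) ∈ E(G2) ✓
  (6,7) → (φ(6),φ(7)) = (8,9) ∈ E(G2) ✓
  (6,8) → (φ(6),φ(8)) = (4,9) ∈ E(G2) ✓
  (7,8) → (φ(7),φ(8)) = (4,8) ∈ E(G2) ✓
  (8,9) → (φ(8),φ(9)) = (4,6) ∈ E(G2) ✓
  (8,10) → (φ(8),φ(10)) = (3,4) ∈ E(G2) ✓
  (9,10) → (φ(9),φ(10)) = (3,6) ∈ E(G2) ✓
All 25 edges of G1 map to edges of G2, and |E(G1)| = |E(G2)| = 25, so φ is a bijection on edges as well as vertices. Hence G1 ≅ G2.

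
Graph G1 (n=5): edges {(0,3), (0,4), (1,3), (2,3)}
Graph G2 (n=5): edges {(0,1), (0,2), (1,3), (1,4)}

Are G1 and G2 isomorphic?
Yes, isomorphic

The graphs are isomorphic.
One valid mapping φ: V(G1) → V(G2): 0→0, 1→3, 2→4, 3→1, 4→2

Verify φ preserves adjacency — for each edge of G1, its image is an edge of G2:
  (0,3) → (φ(0),φ(3)) = (0,1) ∈ E(G2) ✓
  (0,4) → (φ(0),φ(4)) = (0,2) ∈ E(G2) ✓
  (1,3) → (φ(1),φ(3)) = (1,3) ∈ E(G2) ✓
  (2,3) → (φ(2),φ(3)) = (1,4) ∈ E(G2) ✓
All 4 edges of G1 map to edges of G2, and |E(G1)| = |E(G2)| = 4, so φ is a bijection on edges as well as vertices. Hence G1 ≅ G2.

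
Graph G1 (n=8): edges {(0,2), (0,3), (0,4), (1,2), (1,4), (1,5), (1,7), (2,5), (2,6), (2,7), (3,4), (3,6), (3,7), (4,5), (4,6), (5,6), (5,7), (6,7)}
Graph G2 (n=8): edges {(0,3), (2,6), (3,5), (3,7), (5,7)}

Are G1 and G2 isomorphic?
No, not isomorphic

The graphs are NOT isomorphic.

Connected components of G1: 1 component(s) with vertex sets [[0, 1, 2, 3, 4, 5, 6, 7]], sizes [8].
Connected components of G2: 4 component(s) with vertex sets [[1], [4], [2, 6], [0, 3, 5, 7]], sizes [1, 1, 2, 4].
The number of connected components (and the multiset of component sizes) is an isomorphism invariant — an isomorphism maps each component of G1 bijectively onto a component of G2. Since G1 has 1 component(s) and G2 has 4, they cannot be isomorphic.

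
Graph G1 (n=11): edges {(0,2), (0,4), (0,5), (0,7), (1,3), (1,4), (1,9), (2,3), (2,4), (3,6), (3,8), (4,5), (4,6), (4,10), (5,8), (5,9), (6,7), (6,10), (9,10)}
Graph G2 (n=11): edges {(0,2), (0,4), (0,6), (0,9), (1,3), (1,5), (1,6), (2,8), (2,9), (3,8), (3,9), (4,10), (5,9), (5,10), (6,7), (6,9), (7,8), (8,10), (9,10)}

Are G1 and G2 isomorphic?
Yes, isomorphic

The graphs are isomorphic.
One valid mapping φ: V(G1) → V(G2): 0→0, 1→3, 2→2, 3→8, 4→9, 5→6, 6→10, 7→4, 8→7, 9→1, 10→5

Verify φ preserves adjacency — for each edge of G1, its image is an edge of G2:
  (0,2) → (φ(0),φ(2)) = (0,2) ∈ E(G2) ✓
  (0,4) → (φ(0),φ(4)) = (0,9) ∈ E(G2) ✓
  (0,5) → (φ(0),φ(5)) = (0,6) ∈ E(G2) ✓
  (0,7) → (φ(0),φ(7)) = (0,4) ∈ E(G2) ✓
  (1,3) → (φ(1),φ(3)) = (3,8) ∈ E(G2) ✓
  (1,4) → (φ(1),φ(4)) = (3,9) ∈ E(G2) ✓
  (1,9) → (φ(1),φ(9)) = (1,3) ∈ E(G2) ✓
  (2,3) → (φ(2),φ(3)) = (2,8) ∈ E(G2) ✓
  (2,4) → (φ(2),φ(4)) = (2,9) ∈ E(G2) ✓
  (3,6) → (φ(3),φ(6)) = (8,10) ∈ E(G2) ✓
  (3,8) → (φ(3),φ(8)) = (7,8) ∈ E(G2) ✓
  (4,5) → (φ(4),φ(5)) = (6,9) ∈ E(G2) ✓
  (4,6) → (φ(4),φ(6)) = (9,10) ∈ E(G2) ✓
  (4,10) → (φ(4),φ(10)) = (5,9) ∈ E(G2) ✓
  (5,8) → (φ(5),φ(8)) = (6,7) ∈ E(G2) ✓
  (5,9) → (φ(5),φ(9)) = (1,6) ∈ E(G2) ✓
  (6,7) → (φ(6),φ(7)) = (4,10) ∈ E(G2) ✓
  (6,10) → (φ(6),φ(10)) = (5,10) ∈ E(G2) ✓
  (9,10) → (φ(9),φ(10)) = (1,5) ∈ E(G2) ✓
All 19 edges of G1 map to edges of G2, and |E(G1)| = |E(G2)| = 19, so φ is a bijection on edges as well as vertices. Hence G1 ≅ G2.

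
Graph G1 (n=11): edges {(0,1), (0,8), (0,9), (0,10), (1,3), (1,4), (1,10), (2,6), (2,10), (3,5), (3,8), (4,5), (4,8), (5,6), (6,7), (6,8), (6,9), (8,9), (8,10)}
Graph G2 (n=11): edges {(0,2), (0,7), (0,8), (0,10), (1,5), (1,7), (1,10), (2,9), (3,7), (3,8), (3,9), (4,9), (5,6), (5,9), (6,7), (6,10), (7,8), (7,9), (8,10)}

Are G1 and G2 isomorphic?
Yes, isomorphic

The graphs are isomorphic.
One valid mapping φ: V(G1) → V(G2): 0→8, 1→10, 2→2, 3→1, 4→6, 5→5, 6→9, 7→4, 8→7, 9→3, 10→0

Verify φ preserves adjacency — for each edge of G1, its image is an edge of G2:
  (0,1) → (φ(0),φ(1)) = (8,10) ∈ E(G2) ✓
  (0,8) → (φ(0),φ(8)) = (7,8) ∈ E(G2) ✓
  (0,9) → (φ(0),φ(9)) = (3,8) ∈ E(G2) ✓
  (0,10) → (φ(0),φ(10)) = (0,8) ∈ E(G2) ✓
  (1,3) → (φ(1),φ(3)) = (1,10) ∈ E(G2) ✓
  (1,4) → (φ(1),φ(4)) = (6,10) ∈ E(G2) ✓
  (1,10) → (φ(1),φ(10)) = (0,10) ∈ E(G2) ✓
  (2,6) → (φ(2),φ(6)) = (2,9) ∈ E(G2) ✓
  (2,10) → (φ(2),φ(10)) = (0,2) ∈ E(G2) ✓
  (3,5) → (φ(3),φ(5)) = (1,5) ∈ E(G2) ✓
  (3,8) → (φ(3),φ(8)) = (1,7) ∈ E(G2) ✓
  (4,5) → (φ(4),φ(5)) = (5,6) ∈ E(G2) ✓
  (4,8) → (φ(4),φ(8)) = (6,7) ∈ E(G2) ✓
  (5,6) → (φ(5),φ(6)) = (5,9) ∈ E(G2) ✓
  (6,7) → (φ(6),φ(7)) = (4,9) ∈ E(G2) ✓
  (6,8) → (φ(6),φ(8)) = (7,9) ∈ E(G2) ✓
  (6,9) → (φ(6),φ(9)) = (3,9) ∈ E(G2) ✓
  (8,9) → (φ(8),φ(9)) = (3,7) ∈ E(G2) ✓
  (8,10) → (φ(8),φ(10)) = (0,7) ∈ E(G2) ✓
All 19 edges of G1 map to edges of G2, and |E(G1)| = |E(G2)| = 19, so φ is a bijection on edges as well as vertices. Hence G1 ≅ G2.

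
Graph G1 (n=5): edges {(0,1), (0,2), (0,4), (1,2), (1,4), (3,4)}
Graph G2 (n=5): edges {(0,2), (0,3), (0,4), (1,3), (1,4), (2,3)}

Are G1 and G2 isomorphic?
No, not isomorphic

The graphs are NOT isomorphic.

Counting triangles (3-cliques): G1 has 2, G2 has 1.
Triangle count is an isomorphism invariant, so differing triangle counts rule out isomorphism.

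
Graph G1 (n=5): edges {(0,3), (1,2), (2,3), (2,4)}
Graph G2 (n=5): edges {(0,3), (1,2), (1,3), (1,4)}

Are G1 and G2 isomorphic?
Yes, isomorphic

The graphs are isomorphic.
One valid mapping φ: V(G1) → V(G2): 0→0, 1→2, 2→1, 3→3, 4→4

Verify φ preserves adjacency — for each edge of G1, its image is an edge of G2:
  (0,3) → (φ(0),φ(3)) = (0,3) ∈ E(G2) ✓
  (1,2) → (φ(1),φ(2)) = (1,2) ∈ E(G2) ✓
  (2,3) → (φ(2),φ(3)) = (1,3) ∈ E(G2) ✓
  (2,4) → (φ(2),φ(4)) = (1,4) ∈ E(G2) ✓
All 4 edges of G1 map to edges of G2, and |E(G1)| = |E(G2)| = 4, so φ is a bijection on edges as well as vertices. Hence G1 ≅ G2.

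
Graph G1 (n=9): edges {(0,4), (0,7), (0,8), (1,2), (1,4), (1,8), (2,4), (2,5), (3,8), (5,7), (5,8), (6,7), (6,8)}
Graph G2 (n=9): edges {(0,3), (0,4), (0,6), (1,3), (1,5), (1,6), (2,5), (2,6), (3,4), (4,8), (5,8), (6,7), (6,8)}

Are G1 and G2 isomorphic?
Yes, isomorphic

The graphs are isomorphic.
One valid mapping φ: V(G1) → V(G2): 0→1, 1→0, 2→4, 3→7, 4→3, 5→8, 6→2, 7→5, 8→6

Verify φ preserves adjacency — for each edge of G1, its image is an edge of G2:
  (0,4) → (φ(0),φ(4)) = (1,3) ∈ E(G2) ✓
  (0,7) → (φ(0),φ(7)) = (1,5) ∈ E(G2) ✓
  (0,8) → (φ(0),φ(8)) = (1,6) ∈ E(G2) ✓
  (1,2) → (φ(1),φ(2)) = (0,4) ∈ E(G2) ✓
  (1,4) → (φ(1),φ(4)) = (0,3) ∈ E(G2) ✓
  (1,8) → (φ(1),φ(8)) = (0,6) ∈ E(G2) ✓
  (2,4) → (φ(2),φ(4)) = (3,4) ∈ E(G2) ✓
  (2,5) → (φ(2),φ(5)) = (4,8) ∈ E(G2) ✓
  (3,8) → (φ(3),φ(8)) = (6,7) ∈ E(G2) ✓
  (5,7) → (φ(5),φ(7)) = (5,8) ∈ E(G2) ✓
  (5,8) → (φ(5),φ(8)) = (6,8) ∈ E(G2) ✓
  (6,7) → (φ(6),φ(7)) = (2,5) ∈ E(G2) ✓
  (6,8) → (φ(6),φ(8)) = (2,6) ∈ E(G2) ✓
All 13 edges of G1 map to edges of G2, and |E(G1)| = |E(G2)| = 13, so φ is a bijection on edges as well as vertices. Hence G1 ≅ G2.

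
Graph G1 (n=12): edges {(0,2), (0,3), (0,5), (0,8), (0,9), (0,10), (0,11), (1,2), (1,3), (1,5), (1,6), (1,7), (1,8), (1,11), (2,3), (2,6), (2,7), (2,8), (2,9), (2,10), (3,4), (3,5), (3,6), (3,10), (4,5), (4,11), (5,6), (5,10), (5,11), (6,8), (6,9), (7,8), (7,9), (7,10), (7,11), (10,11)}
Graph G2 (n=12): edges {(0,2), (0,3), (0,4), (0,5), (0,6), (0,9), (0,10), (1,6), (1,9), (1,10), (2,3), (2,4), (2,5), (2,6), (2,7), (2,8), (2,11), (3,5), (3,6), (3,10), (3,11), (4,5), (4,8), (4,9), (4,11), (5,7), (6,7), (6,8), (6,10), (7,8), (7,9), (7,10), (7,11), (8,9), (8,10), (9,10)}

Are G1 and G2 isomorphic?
Yes, isomorphic

The graphs are isomorphic.
One valid mapping φ: V(G1) → V(G2): 0→7, 1→0, 2→2, 3→6, 4→1, 5→10, 6→3, 7→4, 8→5, 9→11, 10→8, 11→9

Verify φ preserves adjacency — for each edge of G1, its image is an edge of G2:
  (0,2) → (φ(0),φ(2)) = (2,7) ∈ E(G2) ✓
  (0,3) → (φ(0),φ(3)) = (6,7) ∈ E(G2) ✓
  (0,5) → (φ(0),φ(5)) = (7,10) ∈ E(G2) ✓
  (0,8) → (φ(0),φ(8)) = (5,7) ∈ E(G2) ✓
  (0,9) → (φ(0),φ(9)) = (7,11) ∈ E(G2) ✓
  (0,10) → (φ(0),φ(10)) = (7,8) ∈ E(G2) ✓
  (0,11) → (φ(0),φ(11)) = (7,9) ∈ E(G2) ✓
  (1,2) → (φ(1),φ(2)) = (0,2) ∈ E(G2) ✓
  (1,3) → (φ(1),φ(3)) = (0,6) ∈ E(G2) ✓
  (1,5) → (φ(1),φ(5)) = (0,10) ∈ E(G2) ✓
  (1,6) → (φ(1),φ(6)) = (0,3) ∈ E(G2) ✓
  (1,7) → (φ(1),φ(7)) = (0,4) ∈ E(G2) ✓
  (1,8) → (φ(1),φ(8)) = (0,5) ∈ E(G2) ✓
  (1,11) → (φ(1),φ(11)) = (0,9) ∈ E(G2) ✓
  (2,3) → (φ(2),φ(3)) = (2,6) ∈ E(G2) ✓
  (2,6) → (φ(2),φ(6)) = (2,3) ∈ E(G2) ✓
  (2,7) → (φ(2),φ(7)) = (2,4) ∈ E(G2) ✓
  (2,8) → (φ(2),φ(8)) = (2,5) ∈ E(G2) ✓
  (2,9) → (φ(2),φ(9)) = (2,11) ∈ E(G2) ✓
  (2,10) → (φ(2),φ(10)) = (2,8) ∈ E(G2) ✓
  (3,4) → (φ(3),φ(4)) = (1,6) ∈ E(G2) ✓
  (3,5) → (φ(3),φ(5)) = (6,10) ∈ E(G2) ✓
  (3,6) → (φ(3),φ(6)) = (3,6) ∈ E(G2) ✓
  (3,10) → (φ(3),φ(10)) = (6,8) ∈ E(G2) ✓
  (4,5) → (φ(4),φ(5)) = (1,10) ∈ E(G2) ✓
  (4,11) → (φ(4),φ(11)) = (1,9) ∈ E(G2) ✓
  (5,6) → (φ(5),φ(6)) = (3,10) ∈ E(G2) ✓
  (5,10) → (φ(5),φ(10)) = (8,10) ∈ E(G2) ✓
  (5,11) → (φ(5),φ(11)) = (9,10) ∈ E(G2) ✓
  (6,8) → (φ(6),φ(8)) = (3,5) ∈ E(G2) ✓
  (6,9) → (φ(6),φ(9)) = (3,11) ∈ E(G2) ✓
  (7,8) → (φ(7),φ(8)) = (4,5) ∈ E(G2) ✓
  (7,9) → (φ(7),φ(9)) = (4,11) ∈ E(G2) ✓
  (7,10) → (φ(7),φ(10)) = (4,8) ∈ E(G2) ✓
  (7,11) → (φ(7),φ(11)) = (4,9) ∈ E(G2) ✓
  (10,11) → (φ(10),φ(11)) = (8,9) ∈ E(G2) ✓
All 36 edges of G1 map to edges of G2, and |E(G1)| = |E(G2)| = 36, so φ is a bijection on edges as well as vertices. Hence G1 ≅ G2.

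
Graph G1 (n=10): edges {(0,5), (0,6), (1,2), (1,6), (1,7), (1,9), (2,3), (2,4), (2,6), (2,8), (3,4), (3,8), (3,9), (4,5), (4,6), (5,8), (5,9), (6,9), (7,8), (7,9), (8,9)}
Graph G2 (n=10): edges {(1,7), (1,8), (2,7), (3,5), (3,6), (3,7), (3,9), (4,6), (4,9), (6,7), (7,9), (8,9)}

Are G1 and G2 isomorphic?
No, not isomorphic

The graphs are NOT isomorphic.

Connected components of G1: 1 component(s) with vertex sets [[0, 1, 2, 3, 4, 5, 6, 7, 8, 9]], sizes [10].
Connected components of G2: 2 component(s) with vertex sets [[0], [1, 2, 3, 4, 5, 6, 7, 8, 9]], sizes [1, 9].
The number of connected components (and the multiset of component sizes) is an isomorphism invariant — an isomorphism maps each component of G1 bijectively onto a component of G2. Since G1 has 1 component(s) and G2 has 2, they cannot be isomorphic.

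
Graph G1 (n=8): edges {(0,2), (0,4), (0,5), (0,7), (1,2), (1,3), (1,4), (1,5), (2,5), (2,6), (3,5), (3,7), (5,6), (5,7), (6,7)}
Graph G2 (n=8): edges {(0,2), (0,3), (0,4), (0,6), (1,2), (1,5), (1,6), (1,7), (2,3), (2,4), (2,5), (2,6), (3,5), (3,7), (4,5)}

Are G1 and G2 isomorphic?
Yes, isomorphic

The graphs are isomorphic.
One valid mapping φ: V(G1) → V(G2): 0→3, 1→1, 2→5, 3→6, 4→7, 5→2, 6→4, 7→0

Verify φ preserves adjacency — for each edge of G1, its image is an edge of G2:
  (0,2) → (φ(0),φ(2)) = (3,5) ∈ E(G2) ✓
  (0,4) → (φ(0),φ(4)) = (3,7) ∈ E(G2) ✓
  (0,5) → (φ(0),φ(5)) = (2,3) ∈ E(G2) ✓
  (0,7) → (φ(0),φ(7)) = (0,3) ∈ E(G2) ✓
  (1,2) → (φ(1),φ(2)) = (1,5) ∈ E(G2) ✓
  (1,3) → (φ(1),φ(3)) = (1,6) ∈ E(G2) ✓
  (1,4) → (φ(1),φ(4)) = (1,7) ∈ E(G2) ✓
  (1,5) → (φ(1),φ(5)) = (1,2) ∈ E(G2) ✓
  (2,5) → (φ(2),φ(5)) = (2,5) ∈ E(G2) ✓
  (2,6) → (φ(2),φ(6)) = (4,5) ∈ E(G2) ✓
  (3,5) → (φ(3),φ(5)) = (2,6) ∈ E(G2) ✓
  (3,7) → (φ(3),φ(7)) = (0,6) ∈ E(G2) ✓
  (5,6) → (φ(5),φ(6)) = (2,4) ∈ E(G2) ✓
  (5,7) → (φ(5),φ(7)) = (0,2) ∈ E(G2) ✓
  (6,7) → (φ(6),φ(7)) = (0,4) ∈ E(G2) ✓
All 15 edges of G1 map to edges of G2, and |E(G1)| = |E(G2)| = 15, so φ is a bijection on edges as well as vertices. Hence G1 ≅ G2.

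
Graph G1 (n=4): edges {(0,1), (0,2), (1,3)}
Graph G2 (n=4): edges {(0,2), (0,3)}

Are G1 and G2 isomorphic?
No, not isomorphic

The graphs are NOT isomorphic.

Connected components of G1: 1 component(s) with vertex sets [[0, 1, 2, 3]], sizes [4].
Connected components of G2: 2 component(s) with vertex sets [[1], [0, 2, 3]], sizes [1, 3].
The number of connected components (and the multiset of component sizes) is an isomorphism invariant — an isomorphism maps each component of G1 bijectively onto a component of G2. Since G1 has 1 component(s) and G2 has 2, they cannot be isomorphic.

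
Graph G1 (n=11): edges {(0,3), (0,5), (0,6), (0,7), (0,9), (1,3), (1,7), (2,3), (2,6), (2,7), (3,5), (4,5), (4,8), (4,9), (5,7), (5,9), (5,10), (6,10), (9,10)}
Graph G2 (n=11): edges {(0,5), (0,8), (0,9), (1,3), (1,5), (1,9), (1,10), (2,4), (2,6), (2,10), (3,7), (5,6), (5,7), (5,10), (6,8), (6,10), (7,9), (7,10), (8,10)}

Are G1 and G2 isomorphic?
Yes, isomorphic

The graphs are isomorphic.
One valid mapping φ: V(G1) → V(G2): 0→5, 1→3, 2→9, 3→7, 4→2, 5→10, 6→0, 7→1, 8→4, 9→6, 10→8

Verify φ preserves adjacency — for each edge of G1, its image is an edge of G2:
  (0,3) → (φ(0),φ(3)) = (5,7) ∈ E(G2) ✓
  (0,5) → (φ(0),φ(5)) = (5,10) ∈ E(G2) ✓
  (0,6) → (φ(0),φ(6)) = (0,5) ∈ E(G2) ✓
  (0,7) → (φ(0),φ(7)) = (1,5) ∈ E(G2) ✓
  (0,9) → (φ(0),φ(9)) = (5,6) ∈ E(G2) ✓
  (1,3) → (φ(1),φ(3)) = (3,7) ∈ E(G2) ✓
  (1,7) → (φ(1),φ(7)) = (1,3) ∈ E(G2) ✓
  (2,3) → (φ(2),φ(3)) = (7,9) ∈ E(G2) ✓
  (2,6) → (φ(2),φ(6)) = (0,9) ∈ E(G2) ✓
  (2,7) → (φ(2),φ(7)) = (1,9) ∈ E(G2) ✓
  (3,5) → (φ(3),φ(5)) = (7,10) ∈ E(G2) ✓
  (4,5) → (φ(4),φ(5)) = (2,10) ∈ E(G2) ✓
  (4,8) → (φ(4),φ(8)) = (2,4) ∈ E(G2) ✓
  (4,9) → (φ(4),φ(9)) = (2,6) ∈ E(G2) ✓
  (5,7) → (φ(5),φ(7)) = (1,10) ∈ E(G2) ✓
  (5,9) → (φ(5),φ(9)) = (6,10) ∈ E(G2) ✓
  (5,10) → (φ(5),φ(10)) = (8,10) ∈ E(G2) ✓
  (6,10) → (φ(6),φ(10)) = (0,8) ∈ E(G2) ✓
  (9,10) → (φ(9),φ(10)) = (6,8) ∈ E(G2) ✓
All 19 edges of G1 map to edges of G2, and |E(G1)| = |E(G2)| = 19, so φ is a bijection on edges as well as vertices. Hence G1 ≅ G2.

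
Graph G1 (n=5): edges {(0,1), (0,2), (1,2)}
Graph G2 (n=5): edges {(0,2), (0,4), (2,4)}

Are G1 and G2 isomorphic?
Yes, isomorphic

The graphs are isomorphic.
One valid mapping φ: V(G1) → V(G2): 0→2, 1→0, 2→4, 3→1, 4→3

Verify φ preserves adjacency — for each edge of G1, its image is an edge of G2:
  (0,1) → (φ(0),φ(1)) = (0,2) ∈ E(G2) ✓
  (0,2) → (φ(0),φ(2)) = (2,4) ∈ E(G2) ✓
  (1,2) → (φ(1),φ(2)) = (0,4) ∈ E(G2) ✓
All 3 edges of G1 map to edges of G2, and |E(G1)| = |E(G2)| = 3, so φ is a bijection on edges as well as vertices. Hence G1 ≅ G2.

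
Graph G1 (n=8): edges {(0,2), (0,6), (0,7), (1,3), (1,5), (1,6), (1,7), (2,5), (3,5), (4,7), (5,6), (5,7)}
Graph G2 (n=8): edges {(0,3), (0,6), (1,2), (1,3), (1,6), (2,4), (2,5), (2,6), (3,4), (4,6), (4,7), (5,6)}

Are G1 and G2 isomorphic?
Yes, isomorphic

The graphs are isomorphic.
One valid mapping φ: V(G1) → V(G2): 0→3, 1→2, 2→0, 3→5, 4→7, 5→6, 6→1, 7→4

Verify φ preserves adjacency — for each edge of G1, its image is an edge of G2:
  (0,2) → (φ(0),φ(2)) = (0,3) ∈ E(G2) ✓
  (0,6) → (φ(0),φ(6)) = (1,3) ∈ E(G2) ✓
  (0,7) → (φ(0),φ(7)) = (3,4) ∈ E(G2) ✓
  (1,3) → (φ(1),φ(3)) = (2,5) ∈ E(G2) ✓
  (1,5) → (φ(1),φ(5)) = (2,6) ∈ E(G2) ✓
  (1,6) → (φ(1),φ(6)) = (1,2) ∈ E(G2) ✓
  (1,7) → (φ(1),φ(7)) = (2,4) ∈ E(G2) ✓
  (2,5) → (φ(2),φ(5)) = (0,6) ∈ E(G2) ✓
  (3,5) → (φ(3),φ(5)) = (5,6) ∈ E(G2) ✓
  (4,7) → (φ(4),φ(7)) = (4,7) ∈ E(G2) ✓
  (5,6) → (φ(5),φ(6)) = (1,6) ∈ E(G2) ✓
  (5,7) → (φ(5),φ(7)) = (4,6) ∈ E(G2) ✓
All 12 edges of G1 map to edges of G2, and |E(G1)| = |E(G2)| = 12, so φ is a bijection on edges as well as vertices. Hence G1 ≅ G2.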